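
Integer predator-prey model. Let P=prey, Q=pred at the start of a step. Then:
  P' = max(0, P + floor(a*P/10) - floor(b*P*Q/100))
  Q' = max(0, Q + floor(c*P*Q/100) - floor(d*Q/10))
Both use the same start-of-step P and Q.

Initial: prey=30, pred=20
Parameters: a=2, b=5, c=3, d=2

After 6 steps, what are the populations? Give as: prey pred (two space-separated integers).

Step 1: prey: 30+6-30=6; pred: 20+18-4=34
Step 2: prey: 6+1-10=0; pred: 34+6-6=34
Step 3: prey: 0+0-0=0; pred: 34+0-6=28
Step 4: prey: 0+0-0=0; pred: 28+0-5=23
Step 5: prey: 0+0-0=0; pred: 23+0-4=19
Step 6: prey: 0+0-0=0; pred: 19+0-3=16

Answer: 0 16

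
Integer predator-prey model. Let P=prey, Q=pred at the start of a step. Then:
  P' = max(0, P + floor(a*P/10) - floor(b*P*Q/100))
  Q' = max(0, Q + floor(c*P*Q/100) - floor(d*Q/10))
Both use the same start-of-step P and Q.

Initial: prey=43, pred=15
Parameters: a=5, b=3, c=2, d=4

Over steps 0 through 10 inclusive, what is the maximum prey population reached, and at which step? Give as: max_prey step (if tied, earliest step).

Step 1: prey: 43+21-19=45; pred: 15+12-6=21
Step 2: prey: 45+22-28=39; pred: 21+18-8=31
Step 3: prey: 39+19-36=22; pred: 31+24-12=43
Step 4: prey: 22+11-28=5; pred: 43+18-17=44
Step 5: prey: 5+2-6=1; pred: 44+4-17=31
Step 6: prey: 1+0-0=1; pred: 31+0-12=19
Step 7: prey: 1+0-0=1; pred: 19+0-7=12
Step 8: prey: 1+0-0=1; pred: 12+0-4=8
Step 9: prey: 1+0-0=1; pred: 8+0-3=5
Step 10: prey: 1+0-0=1; pred: 5+0-2=3
Max prey = 45 at step 1

Answer: 45 1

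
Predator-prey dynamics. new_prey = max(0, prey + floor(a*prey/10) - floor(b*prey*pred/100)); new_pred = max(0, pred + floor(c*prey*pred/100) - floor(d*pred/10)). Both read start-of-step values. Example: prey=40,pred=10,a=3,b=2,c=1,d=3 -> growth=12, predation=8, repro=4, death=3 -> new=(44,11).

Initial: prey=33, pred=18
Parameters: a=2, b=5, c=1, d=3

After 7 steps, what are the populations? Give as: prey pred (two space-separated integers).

Step 1: prey: 33+6-29=10; pred: 18+5-5=18
Step 2: prey: 10+2-9=3; pred: 18+1-5=14
Step 3: prey: 3+0-2=1; pred: 14+0-4=10
Step 4: prey: 1+0-0=1; pred: 10+0-3=7
Step 5: prey: 1+0-0=1; pred: 7+0-2=5
Step 6: prey: 1+0-0=1; pred: 5+0-1=4
Step 7: prey: 1+0-0=1; pred: 4+0-1=3

Answer: 1 3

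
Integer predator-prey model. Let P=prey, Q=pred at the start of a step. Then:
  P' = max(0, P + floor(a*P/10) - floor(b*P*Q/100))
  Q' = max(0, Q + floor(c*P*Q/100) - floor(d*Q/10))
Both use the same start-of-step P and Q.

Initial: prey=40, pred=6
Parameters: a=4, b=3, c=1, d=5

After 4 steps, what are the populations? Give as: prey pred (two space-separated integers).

Answer: 93 7

Derivation:
Step 1: prey: 40+16-7=49; pred: 6+2-3=5
Step 2: prey: 49+19-7=61; pred: 5+2-2=5
Step 3: prey: 61+24-9=76; pred: 5+3-2=6
Step 4: prey: 76+30-13=93; pred: 6+4-3=7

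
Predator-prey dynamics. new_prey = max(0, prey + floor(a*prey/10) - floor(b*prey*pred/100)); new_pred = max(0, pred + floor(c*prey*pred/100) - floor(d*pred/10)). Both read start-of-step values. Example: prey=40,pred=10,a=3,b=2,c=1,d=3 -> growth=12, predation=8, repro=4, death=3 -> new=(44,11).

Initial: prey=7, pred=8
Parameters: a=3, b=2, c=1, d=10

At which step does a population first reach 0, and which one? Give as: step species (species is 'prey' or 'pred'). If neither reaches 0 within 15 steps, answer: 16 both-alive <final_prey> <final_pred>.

Answer: 1 pred

Derivation:
Step 1: prey: 7+2-1=8; pred: 8+0-8=0
First extinction: pred at step 1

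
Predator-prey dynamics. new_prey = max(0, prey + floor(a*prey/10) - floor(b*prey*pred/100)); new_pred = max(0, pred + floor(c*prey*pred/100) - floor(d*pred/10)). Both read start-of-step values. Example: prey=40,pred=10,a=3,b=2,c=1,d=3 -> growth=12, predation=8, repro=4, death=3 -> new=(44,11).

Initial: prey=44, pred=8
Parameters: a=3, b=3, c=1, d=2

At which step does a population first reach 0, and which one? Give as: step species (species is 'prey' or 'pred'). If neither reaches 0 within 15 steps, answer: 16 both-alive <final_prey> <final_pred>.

Answer: 16 both-alive 5 6

Derivation:
Step 1: prey: 44+13-10=47; pred: 8+3-1=10
Step 2: prey: 47+14-14=47; pred: 10+4-2=12
Step 3: prey: 47+14-16=45; pred: 12+5-2=15
Step 4: prey: 45+13-20=38; pred: 15+6-3=18
Step 5: prey: 38+11-20=29; pred: 18+6-3=21
Step 6: prey: 29+8-18=19; pred: 21+6-4=23
Step 7: prey: 19+5-13=11; pred: 23+4-4=23
Step 8: prey: 11+3-7=7; pred: 23+2-4=21
Step 9: prey: 7+2-4=5; pred: 21+1-4=18
Step 10: prey: 5+1-2=4; pred: 18+0-3=15
Step 11: prey: 4+1-1=4; pred: 15+0-3=12
Step 12: prey: 4+1-1=4; pred: 12+0-2=10
Step 13: prey: 4+1-1=4; pred: 10+0-2=8
Step 14: prey: 4+1-0=5; pred: 8+0-1=7
Step 15: prey: 5+1-1=5; pred: 7+0-1=6
No extinction within 15 steps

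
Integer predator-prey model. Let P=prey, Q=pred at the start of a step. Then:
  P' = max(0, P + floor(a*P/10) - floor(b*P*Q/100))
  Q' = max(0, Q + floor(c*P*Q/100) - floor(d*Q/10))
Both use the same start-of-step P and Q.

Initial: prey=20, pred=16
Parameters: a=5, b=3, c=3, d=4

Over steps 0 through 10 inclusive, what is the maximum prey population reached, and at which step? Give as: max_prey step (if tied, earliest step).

Step 1: prey: 20+10-9=21; pred: 16+9-6=19
Step 2: prey: 21+10-11=20; pred: 19+11-7=23
Step 3: prey: 20+10-13=17; pred: 23+13-9=27
Step 4: prey: 17+8-13=12; pred: 27+13-10=30
Step 5: prey: 12+6-10=8; pred: 30+10-12=28
Step 6: prey: 8+4-6=6; pred: 28+6-11=23
Step 7: prey: 6+3-4=5; pred: 23+4-9=18
Step 8: prey: 5+2-2=5; pred: 18+2-7=13
Step 9: prey: 5+2-1=6; pred: 13+1-5=9
Step 10: prey: 6+3-1=8; pred: 9+1-3=7
Max prey = 21 at step 1

Answer: 21 1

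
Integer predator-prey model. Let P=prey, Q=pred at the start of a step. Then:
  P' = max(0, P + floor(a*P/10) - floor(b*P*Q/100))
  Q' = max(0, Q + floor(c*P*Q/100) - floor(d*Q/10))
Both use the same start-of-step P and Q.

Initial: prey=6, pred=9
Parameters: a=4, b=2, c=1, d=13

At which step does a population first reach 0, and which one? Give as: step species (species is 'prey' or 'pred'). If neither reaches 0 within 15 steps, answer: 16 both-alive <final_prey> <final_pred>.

Step 1: prey: 6+2-1=7; pred: 9+0-11=0
First extinction: pred at step 1

Answer: 1 pred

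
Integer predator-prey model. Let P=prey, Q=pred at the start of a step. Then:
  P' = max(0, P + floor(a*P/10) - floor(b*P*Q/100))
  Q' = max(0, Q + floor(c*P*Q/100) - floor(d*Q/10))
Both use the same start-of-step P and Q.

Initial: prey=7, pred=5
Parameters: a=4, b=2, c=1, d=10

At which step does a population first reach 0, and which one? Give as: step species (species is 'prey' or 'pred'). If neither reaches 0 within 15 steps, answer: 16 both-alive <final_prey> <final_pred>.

Step 1: prey: 7+2-0=9; pred: 5+0-5=0
First extinction: pred at step 1

Answer: 1 pred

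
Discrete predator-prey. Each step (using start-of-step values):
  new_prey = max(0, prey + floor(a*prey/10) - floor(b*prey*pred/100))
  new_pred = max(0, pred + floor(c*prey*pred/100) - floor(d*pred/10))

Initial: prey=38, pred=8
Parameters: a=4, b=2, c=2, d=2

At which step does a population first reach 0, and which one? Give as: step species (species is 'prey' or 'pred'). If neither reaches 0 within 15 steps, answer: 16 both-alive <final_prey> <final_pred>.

Answer: 5 prey

Derivation:
Step 1: prey: 38+15-6=47; pred: 8+6-1=13
Step 2: prey: 47+18-12=53; pred: 13+12-2=23
Step 3: prey: 53+21-24=50; pred: 23+24-4=43
Step 4: prey: 50+20-43=27; pred: 43+43-8=78
Step 5: prey: 27+10-42=0; pred: 78+42-15=105
First extinction: prey at step 5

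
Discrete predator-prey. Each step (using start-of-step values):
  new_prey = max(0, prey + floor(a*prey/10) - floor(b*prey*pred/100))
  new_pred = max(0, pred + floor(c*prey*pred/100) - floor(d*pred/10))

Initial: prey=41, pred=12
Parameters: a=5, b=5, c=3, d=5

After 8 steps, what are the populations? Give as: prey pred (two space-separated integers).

Answer: 0 2

Derivation:
Step 1: prey: 41+20-24=37; pred: 12+14-6=20
Step 2: prey: 37+18-37=18; pred: 20+22-10=32
Step 3: prey: 18+9-28=0; pred: 32+17-16=33
Step 4: prey: 0+0-0=0; pred: 33+0-16=17
Step 5: prey: 0+0-0=0; pred: 17+0-8=9
Step 6: prey: 0+0-0=0; pred: 9+0-4=5
Step 7: prey: 0+0-0=0; pred: 5+0-2=3
Step 8: prey: 0+0-0=0; pred: 3+0-1=2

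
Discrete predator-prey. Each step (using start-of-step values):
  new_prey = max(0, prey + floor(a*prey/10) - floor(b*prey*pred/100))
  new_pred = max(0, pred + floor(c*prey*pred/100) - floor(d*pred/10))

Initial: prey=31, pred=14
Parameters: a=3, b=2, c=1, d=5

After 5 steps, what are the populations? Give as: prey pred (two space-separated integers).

Step 1: prey: 31+9-8=32; pred: 14+4-7=11
Step 2: prey: 32+9-7=34; pred: 11+3-5=9
Step 3: prey: 34+10-6=38; pred: 9+3-4=8
Step 4: prey: 38+11-6=43; pred: 8+3-4=7
Step 5: prey: 43+12-6=49; pred: 7+3-3=7

Answer: 49 7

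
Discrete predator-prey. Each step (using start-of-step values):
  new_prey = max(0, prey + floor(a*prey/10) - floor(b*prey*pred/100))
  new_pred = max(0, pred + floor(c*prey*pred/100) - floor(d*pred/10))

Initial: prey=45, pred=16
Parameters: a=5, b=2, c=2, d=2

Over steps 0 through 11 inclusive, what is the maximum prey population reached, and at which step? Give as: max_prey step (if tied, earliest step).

Step 1: prey: 45+22-14=53; pred: 16+14-3=27
Step 2: prey: 53+26-28=51; pred: 27+28-5=50
Step 3: prey: 51+25-51=25; pred: 50+51-10=91
Step 4: prey: 25+12-45=0; pred: 91+45-18=118
Step 5: prey: 0+0-0=0; pred: 118+0-23=95
Step 6: prey: 0+0-0=0; pred: 95+0-19=76
Step 7: prey: 0+0-0=0; pred: 76+0-15=61
Step 8: prey: 0+0-0=0; pred: 61+0-12=49
Step 9: prey: 0+0-0=0; pred: 49+0-9=40
Step 10: prey: 0+0-0=0; pred: 40+0-8=32
Step 11: prey: 0+0-0=0; pred: 32+0-6=26
Max prey = 53 at step 1

Answer: 53 1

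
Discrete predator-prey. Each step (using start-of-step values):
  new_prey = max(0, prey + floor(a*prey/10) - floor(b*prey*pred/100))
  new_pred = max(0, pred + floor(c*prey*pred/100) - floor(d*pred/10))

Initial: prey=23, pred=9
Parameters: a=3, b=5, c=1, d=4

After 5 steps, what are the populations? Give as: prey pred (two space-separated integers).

Step 1: prey: 23+6-10=19; pred: 9+2-3=8
Step 2: prey: 19+5-7=17; pred: 8+1-3=6
Step 3: prey: 17+5-5=17; pred: 6+1-2=5
Step 4: prey: 17+5-4=18; pred: 5+0-2=3
Step 5: prey: 18+5-2=21; pred: 3+0-1=2

Answer: 21 2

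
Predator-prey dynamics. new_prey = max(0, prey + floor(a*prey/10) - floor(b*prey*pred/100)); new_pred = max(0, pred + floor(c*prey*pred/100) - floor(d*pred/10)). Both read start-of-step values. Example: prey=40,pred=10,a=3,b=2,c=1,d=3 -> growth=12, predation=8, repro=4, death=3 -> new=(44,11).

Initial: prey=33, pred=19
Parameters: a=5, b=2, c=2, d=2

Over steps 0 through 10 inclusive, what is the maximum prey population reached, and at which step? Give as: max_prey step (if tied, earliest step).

Answer: 37 1

Derivation:
Step 1: prey: 33+16-12=37; pred: 19+12-3=28
Step 2: prey: 37+18-20=35; pred: 28+20-5=43
Step 3: prey: 35+17-30=22; pred: 43+30-8=65
Step 4: prey: 22+11-28=5; pred: 65+28-13=80
Step 5: prey: 5+2-8=0; pred: 80+8-16=72
Step 6: prey: 0+0-0=0; pred: 72+0-14=58
Step 7: prey: 0+0-0=0; pred: 58+0-11=47
Step 8: prey: 0+0-0=0; pred: 47+0-9=38
Step 9: prey: 0+0-0=0; pred: 38+0-7=31
Step 10: prey: 0+0-0=0; pred: 31+0-6=25
Max prey = 37 at step 1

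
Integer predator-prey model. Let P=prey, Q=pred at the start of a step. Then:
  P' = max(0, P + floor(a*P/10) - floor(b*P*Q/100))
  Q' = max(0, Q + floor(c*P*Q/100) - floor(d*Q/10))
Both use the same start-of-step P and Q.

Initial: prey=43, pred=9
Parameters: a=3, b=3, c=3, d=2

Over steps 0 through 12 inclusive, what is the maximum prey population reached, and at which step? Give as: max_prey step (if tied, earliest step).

Answer: 44 1

Derivation:
Step 1: prey: 43+12-11=44; pred: 9+11-1=19
Step 2: prey: 44+13-25=32; pred: 19+25-3=41
Step 3: prey: 32+9-39=2; pred: 41+39-8=72
Step 4: prey: 2+0-4=0; pred: 72+4-14=62
Step 5: prey: 0+0-0=0; pred: 62+0-12=50
Step 6: prey: 0+0-0=0; pred: 50+0-10=40
Step 7: prey: 0+0-0=0; pred: 40+0-8=32
Step 8: prey: 0+0-0=0; pred: 32+0-6=26
Step 9: prey: 0+0-0=0; pred: 26+0-5=21
Step 10: prey: 0+0-0=0; pred: 21+0-4=17
Step 11: prey: 0+0-0=0; pred: 17+0-3=14
Step 12: prey: 0+0-0=0; pred: 14+0-2=12
Max prey = 44 at step 1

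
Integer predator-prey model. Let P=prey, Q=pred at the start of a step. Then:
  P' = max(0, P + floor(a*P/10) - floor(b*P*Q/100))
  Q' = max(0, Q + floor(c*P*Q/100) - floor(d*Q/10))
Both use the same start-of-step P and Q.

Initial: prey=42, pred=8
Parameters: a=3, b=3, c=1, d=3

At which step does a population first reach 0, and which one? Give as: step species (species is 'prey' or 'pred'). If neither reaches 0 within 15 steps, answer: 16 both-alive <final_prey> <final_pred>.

Step 1: prey: 42+12-10=44; pred: 8+3-2=9
Step 2: prey: 44+13-11=46; pred: 9+3-2=10
Step 3: prey: 46+13-13=46; pred: 10+4-3=11
Step 4: prey: 46+13-15=44; pred: 11+5-3=13
Step 5: prey: 44+13-17=40; pred: 13+5-3=15
Step 6: prey: 40+12-18=34; pred: 15+6-4=17
Step 7: prey: 34+10-17=27; pred: 17+5-5=17
Step 8: prey: 27+8-13=22; pred: 17+4-5=16
Step 9: prey: 22+6-10=18; pred: 16+3-4=15
Step 10: prey: 18+5-8=15; pred: 15+2-4=13
Step 11: prey: 15+4-5=14; pred: 13+1-3=11
Step 12: prey: 14+4-4=14; pred: 11+1-3=9
Step 13: prey: 14+4-3=15; pred: 9+1-2=8
Step 14: prey: 15+4-3=16; pred: 8+1-2=7
Step 15: prey: 16+4-3=17; pred: 7+1-2=6
No extinction within 15 steps

Answer: 16 both-alive 17 6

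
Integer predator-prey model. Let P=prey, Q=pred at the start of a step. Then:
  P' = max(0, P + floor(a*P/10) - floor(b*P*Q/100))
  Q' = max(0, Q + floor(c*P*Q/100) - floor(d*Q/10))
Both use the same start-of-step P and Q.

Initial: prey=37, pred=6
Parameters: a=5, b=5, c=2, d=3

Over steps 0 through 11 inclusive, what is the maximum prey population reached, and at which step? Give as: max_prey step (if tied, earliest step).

Answer: 47 2

Derivation:
Step 1: prey: 37+18-11=44; pred: 6+4-1=9
Step 2: prey: 44+22-19=47; pred: 9+7-2=14
Step 3: prey: 47+23-32=38; pred: 14+13-4=23
Step 4: prey: 38+19-43=14; pred: 23+17-6=34
Step 5: prey: 14+7-23=0; pred: 34+9-10=33
Step 6: prey: 0+0-0=0; pred: 33+0-9=24
Step 7: prey: 0+0-0=0; pred: 24+0-7=17
Step 8: prey: 0+0-0=0; pred: 17+0-5=12
Step 9: prey: 0+0-0=0; pred: 12+0-3=9
Step 10: prey: 0+0-0=0; pred: 9+0-2=7
Step 11: prey: 0+0-0=0; pred: 7+0-2=5
Max prey = 47 at step 2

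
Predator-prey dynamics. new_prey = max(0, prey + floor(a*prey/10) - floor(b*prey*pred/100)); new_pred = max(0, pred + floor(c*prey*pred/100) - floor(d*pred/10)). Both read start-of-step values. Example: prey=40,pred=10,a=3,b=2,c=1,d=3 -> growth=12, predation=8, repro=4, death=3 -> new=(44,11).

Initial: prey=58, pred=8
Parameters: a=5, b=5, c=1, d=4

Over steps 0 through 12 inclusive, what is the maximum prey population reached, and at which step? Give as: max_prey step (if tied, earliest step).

Answer: 68 2

Derivation:
Step 1: prey: 58+29-23=64; pred: 8+4-3=9
Step 2: prey: 64+32-28=68; pred: 9+5-3=11
Step 3: prey: 68+34-37=65; pred: 11+7-4=14
Step 4: prey: 65+32-45=52; pred: 14+9-5=18
Step 5: prey: 52+26-46=32; pred: 18+9-7=20
Step 6: prey: 32+16-32=16; pred: 20+6-8=18
Step 7: prey: 16+8-14=10; pred: 18+2-7=13
Step 8: prey: 10+5-6=9; pred: 13+1-5=9
Step 9: prey: 9+4-4=9; pred: 9+0-3=6
Step 10: prey: 9+4-2=11; pred: 6+0-2=4
Step 11: prey: 11+5-2=14; pred: 4+0-1=3
Step 12: prey: 14+7-2=19; pred: 3+0-1=2
Max prey = 68 at step 2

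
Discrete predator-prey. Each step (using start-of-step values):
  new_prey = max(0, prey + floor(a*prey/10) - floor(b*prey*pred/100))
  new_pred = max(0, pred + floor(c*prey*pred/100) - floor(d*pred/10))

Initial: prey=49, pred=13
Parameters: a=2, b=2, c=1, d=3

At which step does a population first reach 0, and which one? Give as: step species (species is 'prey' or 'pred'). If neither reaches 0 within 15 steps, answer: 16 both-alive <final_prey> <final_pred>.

Answer: 16 both-alive 16 3

Derivation:
Step 1: prey: 49+9-12=46; pred: 13+6-3=16
Step 2: prey: 46+9-14=41; pred: 16+7-4=19
Step 3: prey: 41+8-15=34; pred: 19+7-5=21
Step 4: prey: 34+6-14=26; pred: 21+7-6=22
Step 5: prey: 26+5-11=20; pred: 22+5-6=21
Step 6: prey: 20+4-8=16; pred: 21+4-6=19
Step 7: prey: 16+3-6=13; pred: 19+3-5=17
Step 8: prey: 13+2-4=11; pred: 17+2-5=14
Step 9: prey: 11+2-3=10; pred: 14+1-4=11
Step 10: prey: 10+2-2=10; pred: 11+1-3=9
Step 11: prey: 10+2-1=11; pred: 9+0-2=7
Step 12: prey: 11+2-1=12; pred: 7+0-2=5
Step 13: prey: 12+2-1=13; pred: 5+0-1=4
Step 14: prey: 13+2-1=14; pred: 4+0-1=3
Step 15: prey: 14+2-0=16; pred: 3+0-0=3
No extinction within 15 steps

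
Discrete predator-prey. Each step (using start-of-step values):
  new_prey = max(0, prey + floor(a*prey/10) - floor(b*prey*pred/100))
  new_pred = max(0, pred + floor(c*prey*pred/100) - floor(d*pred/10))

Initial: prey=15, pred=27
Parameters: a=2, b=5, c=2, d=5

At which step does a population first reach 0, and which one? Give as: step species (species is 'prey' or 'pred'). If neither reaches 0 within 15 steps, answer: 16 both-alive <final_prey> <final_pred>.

Answer: 1 prey

Derivation:
Step 1: prey: 15+3-20=0; pred: 27+8-13=22
First extinction: prey at step 1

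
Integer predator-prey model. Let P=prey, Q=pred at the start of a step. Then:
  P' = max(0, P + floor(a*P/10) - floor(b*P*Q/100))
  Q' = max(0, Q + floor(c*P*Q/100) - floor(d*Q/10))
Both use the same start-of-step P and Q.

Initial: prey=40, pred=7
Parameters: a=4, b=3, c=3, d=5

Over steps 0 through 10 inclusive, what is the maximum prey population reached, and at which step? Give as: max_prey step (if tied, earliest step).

Step 1: prey: 40+16-8=48; pred: 7+8-3=12
Step 2: prey: 48+19-17=50; pred: 12+17-6=23
Step 3: prey: 50+20-34=36; pred: 23+34-11=46
Step 4: prey: 36+14-49=1; pred: 46+49-23=72
Step 5: prey: 1+0-2=0; pred: 72+2-36=38
Step 6: prey: 0+0-0=0; pred: 38+0-19=19
Step 7: prey: 0+0-0=0; pred: 19+0-9=10
Step 8: prey: 0+0-0=0; pred: 10+0-5=5
Step 9: prey: 0+0-0=0; pred: 5+0-2=3
Step 10: prey: 0+0-0=0; pred: 3+0-1=2
Max prey = 50 at step 2

Answer: 50 2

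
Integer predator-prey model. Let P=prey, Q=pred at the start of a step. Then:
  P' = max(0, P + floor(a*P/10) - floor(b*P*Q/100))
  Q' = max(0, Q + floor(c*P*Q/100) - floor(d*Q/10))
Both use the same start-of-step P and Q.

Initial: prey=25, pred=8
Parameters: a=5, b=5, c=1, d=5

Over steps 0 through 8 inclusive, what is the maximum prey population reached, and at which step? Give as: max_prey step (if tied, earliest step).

Step 1: prey: 25+12-10=27; pred: 8+2-4=6
Step 2: prey: 27+13-8=32; pred: 6+1-3=4
Step 3: prey: 32+16-6=42; pred: 4+1-2=3
Step 4: prey: 42+21-6=57; pred: 3+1-1=3
Step 5: prey: 57+28-8=77; pred: 3+1-1=3
Step 6: prey: 77+38-11=104; pred: 3+2-1=4
Step 7: prey: 104+52-20=136; pred: 4+4-2=6
Step 8: prey: 136+68-40=164; pred: 6+8-3=11
Max prey = 164 at step 8

Answer: 164 8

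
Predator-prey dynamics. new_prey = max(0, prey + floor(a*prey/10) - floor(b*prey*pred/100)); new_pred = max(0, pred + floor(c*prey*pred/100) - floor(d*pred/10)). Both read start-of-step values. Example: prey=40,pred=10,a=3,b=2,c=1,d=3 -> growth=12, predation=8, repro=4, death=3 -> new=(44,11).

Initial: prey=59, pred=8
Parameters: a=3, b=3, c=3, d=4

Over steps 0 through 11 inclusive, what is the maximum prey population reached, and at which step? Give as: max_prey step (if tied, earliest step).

Step 1: prey: 59+17-14=62; pred: 8+14-3=19
Step 2: prey: 62+18-35=45; pred: 19+35-7=47
Step 3: prey: 45+13-63=0; pred: 47+63-18=92
Step 4: prey: 0+0-0=0; pred: 92+0-36=56
Step 5: prey: 0+0-0=0; pred: 56+0-22=34
Step 6: prey: 0+0-0=0; pred: 34+0-13=21
Step 7: prey: 0+0-0=0; pred: 21+0-8=13
Step 8: prey: 0+0-0=0; pred: 13+0-5=8
Step 9: prey: 0+0-0=0; pred: 8+0-3=5
Step 10: prey: 0+0-0=0; pred: 5+0-2=3
Step 11: prey: 0+0-0=0; pred: 3+0-1=2
Max prey = 62 at step 1

Answer: 62 1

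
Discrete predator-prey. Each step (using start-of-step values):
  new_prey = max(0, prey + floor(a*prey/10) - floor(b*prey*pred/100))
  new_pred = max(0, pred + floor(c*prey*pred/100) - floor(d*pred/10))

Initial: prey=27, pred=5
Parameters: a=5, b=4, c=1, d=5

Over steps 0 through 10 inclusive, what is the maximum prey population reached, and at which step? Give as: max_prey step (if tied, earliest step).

Answer: 204 7

Derivation:
Step 1: prey: 27+13-5=35; pred: 5+1-2=4
Step 2: prey: 35+17-5=47; pred: 4+1-2=3
Step 3: prey: 47+23-5=65; pred: 3+1-1=3
Step 4: prey: 65+32-7=90; pred: 3+1-1=3
Step 5: prey: 90+45-10=125; pred: 3+2-1=4
Step 6: prey: 125+62-20=167; pred: 4+5-2=7
Step 7: prey: 167+83-46=204; pred: 7+11-3=15
Step 8: prey: 204+102-122=184; pred: 15+30-7=38
Step 9: prey: 184+92-279=0; pred: 38+69-19=88
Step 10: prey: 0+0-0=0; pred: 88+0-44=44
Max prey = 204 at step 7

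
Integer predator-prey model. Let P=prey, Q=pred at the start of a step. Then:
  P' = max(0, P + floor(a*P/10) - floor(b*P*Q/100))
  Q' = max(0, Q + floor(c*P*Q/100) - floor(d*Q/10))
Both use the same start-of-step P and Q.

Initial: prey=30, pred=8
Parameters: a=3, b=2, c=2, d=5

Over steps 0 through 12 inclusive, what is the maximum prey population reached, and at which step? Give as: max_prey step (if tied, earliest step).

Step 1: prey: 30+9-4=35; pred: 8+4-4=8
Step 2: prey: 35+10-5=40; pred: 8+5-4=9
Step 3: prey: 40+12-7=45; pred: 9+7-4=12
Step 4: prey: 45+13-10=48; pred: 12+10-6=16
Step 5: prey: 48+14-15=47; pred: 16+15-8=23
Step 6: prey: 47+14-21=40; pred: 23+21-11=33
Step 7: prey: 40+12-26=26; pred: 33+26-16=43
Step 8: prey: 26+7-22=11; pred: 43+22-21=44
Step 9: prey: 11+3-9=5; pred: 44+9-22=31
Step 10: prey: 5+1-3=3; pred: 31+3-15=19
Step 11: prey: 3+0-1=2; pred: 19+1-9=11
Step 12: prey: 2+0-0=2; pred: 11+0-5=6
Max prey = 48 at step 4

Answer: 48 4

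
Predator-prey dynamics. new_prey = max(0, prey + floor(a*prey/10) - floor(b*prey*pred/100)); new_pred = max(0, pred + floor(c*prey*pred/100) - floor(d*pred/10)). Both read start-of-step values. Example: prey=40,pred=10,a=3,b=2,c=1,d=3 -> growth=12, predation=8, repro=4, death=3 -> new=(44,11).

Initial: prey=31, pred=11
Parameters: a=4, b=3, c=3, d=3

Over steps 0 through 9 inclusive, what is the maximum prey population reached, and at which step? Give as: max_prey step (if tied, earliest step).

Answer: 33 1

Derivation:
Step 1: prey: 31+12-10=33; pred: 11+10-3=18
Step 2: prey: 33+13-17=29; pred: 18+17-5=30
Step 3: prey: 29+11-26=14; pred: 30+26-9=47
Step 4: prey: 14+5-19=0; pred: 47+19-14=52
Step 5: prey: 0+0-0=0; pred: 52+0-15=37
Step 6: prey: 0+0-0=0; pred: 37+0-11=26
Step 7: prey: 0+0-0=0; pred: 26+0-7=19
Step 8: prey: 0+0-0=0; pred: 19+0-5=14
Step 9: prey: 0+0-0=0; pred: 14+0-4=10
Max prey = 33 at step 1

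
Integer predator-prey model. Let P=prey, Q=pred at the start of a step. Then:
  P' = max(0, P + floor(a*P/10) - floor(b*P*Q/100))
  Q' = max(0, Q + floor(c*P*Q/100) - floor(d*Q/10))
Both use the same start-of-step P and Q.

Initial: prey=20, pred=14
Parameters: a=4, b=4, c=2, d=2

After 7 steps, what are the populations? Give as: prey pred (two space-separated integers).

Answer: 3 11

Derivation:
Step 1: prey: 20+8-11=17; pred: 14+5-2=17
Step 2: prey: 17+6-11=12; pred: 17+5-3=19
Step 3: prey: 12+4-9=7; pred: 19+4-3=20
Step 4: prey: 7+2-5=4; pred: 20+2-4=18
Step 5: prey: 4+1-2=3; pred: 18+1-3=16
Step 6: prey: 3+1-1=3; pred: 16+0-3=13
Step 7: prey: 3+1-1=3; pred: 13+0-2=11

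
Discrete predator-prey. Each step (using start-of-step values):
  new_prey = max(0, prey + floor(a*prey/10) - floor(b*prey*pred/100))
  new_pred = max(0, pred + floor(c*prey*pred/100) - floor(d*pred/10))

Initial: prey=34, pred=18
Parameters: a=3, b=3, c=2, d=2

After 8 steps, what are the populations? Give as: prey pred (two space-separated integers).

Answer: 0 14

Derivation:
Step 1: prey: 34+10-18=26; pred: 18+12-3=27
Step 2: prey: 26+7-21=12; pred: 27+14-5=36
Step 3: prey: 12+3-12=3; pred: 36+8-7=37
Step 4: prey: 3+0-3=0; pred: 37+2-7=32
Step 5: prey: 0+0-0=0; pred: 32+0-6=26
Step 6: prey: 0+0-0=0; pred: 26+0-5=21
Step 7: prey: 0+0-0=0; pred: 21+0-4=17
Step 8: prey: 0+0-0=0; pred: 17+0-3=14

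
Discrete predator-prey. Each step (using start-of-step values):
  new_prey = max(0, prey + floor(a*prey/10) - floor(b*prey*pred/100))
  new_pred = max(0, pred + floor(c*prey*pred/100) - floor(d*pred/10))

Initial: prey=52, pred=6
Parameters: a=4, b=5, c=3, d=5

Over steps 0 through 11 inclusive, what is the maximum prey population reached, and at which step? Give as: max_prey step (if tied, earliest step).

Answer: 57 1

Derivation:
Step 1: prey: 52+20-15=57; pred: 6+9-3=12
Step 2: prey: 57+22-34=45; pred: 12+20-6=26
Step 3: prey: 45+18-58=5; pred: 26+35-13=48
Step 4: prey: 5+2-12=0; pred: 48+7-24=31
Step 5: prey: 0+0-0=0; pred: 31+0-15=16
Step 6: prey: 0+0-0=0; pred: 16+0-8=8
Step 7: prey: 0+0-0=0; pred: 8+0-4=4
Step 8: prey: 0+0-0=0; pred: 4+0-2=2
Step 9: prey: 0+0-0=0; pred: 2+0-1=1
Step 10: prey: 0+0-0=0; pred: 1+0-0=1
Step 11: prey: 0+0-0=0; pred: 1+0-0=1
Max prey = 57 at step 1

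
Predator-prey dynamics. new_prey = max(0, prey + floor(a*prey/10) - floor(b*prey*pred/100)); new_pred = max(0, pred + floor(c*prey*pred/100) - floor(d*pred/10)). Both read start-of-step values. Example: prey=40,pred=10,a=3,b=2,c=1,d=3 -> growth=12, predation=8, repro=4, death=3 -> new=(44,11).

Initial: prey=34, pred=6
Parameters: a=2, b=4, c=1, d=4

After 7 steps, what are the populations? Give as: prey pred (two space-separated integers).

Answer: 37 4

Derivation:
Step 1: prey: 34+6-8=32; pred: 6+2-2=6
Step 2: prey: 32+6-7=31; pred: 6+1-2=5
Step 3: prey: 31+6-6=31; pred: 5+1-2=4
Step 4: prey: 31+6-4=33; pred: 4+1-1=4
Step 5: prey: 33+6-5=34; pred: 4+1-1=4
Step 6: prey: 34+6-5=35; pred: 4+1-1=4
Step 7: prey: 35+7-5=37; pred: 4+1-1=4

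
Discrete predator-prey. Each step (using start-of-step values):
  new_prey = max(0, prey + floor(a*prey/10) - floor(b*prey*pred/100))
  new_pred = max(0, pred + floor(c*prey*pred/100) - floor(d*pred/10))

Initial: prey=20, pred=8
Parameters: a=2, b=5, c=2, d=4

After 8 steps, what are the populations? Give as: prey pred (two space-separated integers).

Step 1: prey: 20+4-8=16; pred: 8+3-3=8
Step 2: prey: 16+3-6=13; pred: 8+2-3=7
Step 3: prey: 13+2-4=11; pred: 7+1-2=6
Step 4: prey: 11+2-3=10; pred: 6+1-2=5
Step 5: prey: 10+2-2=10; pred: 5+1-2=4
Step 6: prey: 10+2-2=10; pred: 4+0-1=3
Step 7: prey: 10+2-1=11; pred: 3+0-1=2
Step 8: prey: 11+2-1=12; pred: 2+0-0=2

Answer: 12 2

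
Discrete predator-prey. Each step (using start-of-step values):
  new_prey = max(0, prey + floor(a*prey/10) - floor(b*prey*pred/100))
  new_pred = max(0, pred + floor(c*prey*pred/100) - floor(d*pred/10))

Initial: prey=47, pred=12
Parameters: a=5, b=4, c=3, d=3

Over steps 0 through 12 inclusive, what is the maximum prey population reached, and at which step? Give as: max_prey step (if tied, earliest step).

Answer: 48 1

Derivation:
Step 1: prey: 47+23-22=48; pred: 12+16-3=25
Step 2: prey: 48+24-48=24; pred: 25+36-7=54
Step 3: prey: 24+12-51=0; pred: 54+38-16=76
Step 4: prey: 0+0-0=0; pred: 76+0-22=54
Step 5: prey: 0+0-0=0; pred: 54+0-16=38
Step 6: prey: 0+0-0=0; pred: 38+0-11=27
Step 7: prey: 0+0-0=0; pred: 27+0-8=19
Step 8: prey: 0+0-0=0; pred: 19+0-5=14
Step 9: prey: 0+0-0=0; pred: 14+0-4=10
Step 10: prey: 0+0-0=0; pred: 10+0-3=7
Step 11: prey: 0+0-0=0; pred: 7+0-2=5
Step 12: prey: 0+0-0=0; pred: 5+0-1=4
Max prey = 48 at step 1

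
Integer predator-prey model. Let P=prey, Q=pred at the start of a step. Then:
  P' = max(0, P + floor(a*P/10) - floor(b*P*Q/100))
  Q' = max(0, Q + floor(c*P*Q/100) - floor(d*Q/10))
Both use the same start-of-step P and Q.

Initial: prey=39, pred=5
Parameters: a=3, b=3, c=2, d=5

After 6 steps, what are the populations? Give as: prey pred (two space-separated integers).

Answer: 20 32

Derivation:
Step 1: prey: 39+11-5=45; pred: 5+3-2=6
Step 2: prey: 45+13-8=50; pred: 6+5-3=8
Step 3: prey: 50+15-12=53; pred: 8+8-4=12
Step 4: prey: 53+15-19=49; pred: 12+12-6=18
Step 5: prey: 49+14-26=37; pred: 18+17-9=26
Step 6: prey: 37+11-28=20; pred: 26+19-13=32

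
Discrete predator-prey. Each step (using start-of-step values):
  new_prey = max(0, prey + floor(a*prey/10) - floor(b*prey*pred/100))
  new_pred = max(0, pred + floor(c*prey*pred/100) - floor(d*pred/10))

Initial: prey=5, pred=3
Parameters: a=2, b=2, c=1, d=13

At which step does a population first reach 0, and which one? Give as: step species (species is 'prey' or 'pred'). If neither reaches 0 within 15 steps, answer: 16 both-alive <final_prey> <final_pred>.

Answer: 1 pred

Derivation:
Step 1: prey: 5+1-0=6; pred: 3+0-3=0
First extinction: pred at step 1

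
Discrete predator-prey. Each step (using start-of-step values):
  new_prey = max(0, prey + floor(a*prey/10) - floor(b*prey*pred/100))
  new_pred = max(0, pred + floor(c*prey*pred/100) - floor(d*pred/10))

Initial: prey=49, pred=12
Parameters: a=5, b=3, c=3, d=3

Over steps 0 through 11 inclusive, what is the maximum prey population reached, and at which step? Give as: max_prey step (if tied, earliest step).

Step 1: prey: 49+24-17=56; pred: 12+17-3=26
Step 2: prey: 56+28-43=41; pred: 26+43-7=62
Step 3: prey: 41+20-76=0; pred: 62+76-18=120
Step 4: prey: 0+0-0=0; pred: 120+0-36=84
Step 5: prey: 0+0-0=0; pred: 84+0-25=59
Step 6: prey: 0+0-0=0; pred: 59+0-17=42
Step 7: prey: 0+0-0=0; pred: 42+0-12=30
Step 8: prey: 0+0-0=0; pred: 30+0-9=21
Step 9: prey: 0+0-0=0; pred: 21+0-6=15
Step 10: prey: 0+0-0=0; pred: 15+0-4=11
Step 11: prey: 0+0-0=0; pred: 11+0-3=8
Max prey = 56 at step 1

Answer: 56 1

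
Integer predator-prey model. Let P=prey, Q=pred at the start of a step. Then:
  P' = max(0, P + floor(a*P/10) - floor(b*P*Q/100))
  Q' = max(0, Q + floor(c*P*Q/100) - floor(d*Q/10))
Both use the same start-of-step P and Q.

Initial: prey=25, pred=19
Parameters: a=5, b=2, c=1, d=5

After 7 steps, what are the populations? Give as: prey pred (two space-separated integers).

Step 1: prey: 25+12-9=28; pred: 19+4-9=14
Step 2: prey: 28+14-7=35; pred: 14+3-7=10
Step 3: prey: 35+17-7=45; pred: 10+3-5=8
Step 4: prey: 45+22-7=60; pred: 8+3-4=7
Step 5: prey: 60+30-8=82; pred: 7+4-3=8
Step 6: prey: 82+41-13=110; pred: 8+6-4=10
Step 7: prey: 110+55-22=143; pred: 10+11-5=16

Answer: 143 16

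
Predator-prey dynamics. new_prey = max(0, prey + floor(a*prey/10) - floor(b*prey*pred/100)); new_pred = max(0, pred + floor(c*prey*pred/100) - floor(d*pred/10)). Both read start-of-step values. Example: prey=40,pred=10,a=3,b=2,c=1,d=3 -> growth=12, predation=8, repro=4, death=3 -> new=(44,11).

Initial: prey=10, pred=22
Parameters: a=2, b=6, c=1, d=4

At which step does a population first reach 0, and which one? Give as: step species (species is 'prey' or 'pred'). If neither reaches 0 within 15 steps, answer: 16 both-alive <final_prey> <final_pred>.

Answer: 1 prey

Derivation:
Step 1: prey: 10+2-13=0; pred: 22+2-8=16
First extinction: prey at step 1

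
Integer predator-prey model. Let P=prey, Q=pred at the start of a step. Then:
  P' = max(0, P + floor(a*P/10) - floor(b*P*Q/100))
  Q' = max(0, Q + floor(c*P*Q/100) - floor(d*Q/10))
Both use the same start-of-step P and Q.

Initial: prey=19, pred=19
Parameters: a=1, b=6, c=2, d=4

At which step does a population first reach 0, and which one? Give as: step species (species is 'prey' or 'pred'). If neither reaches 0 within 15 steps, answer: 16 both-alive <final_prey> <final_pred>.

Step 1: prey: 19+1-21=0; pred: 19+7-7=19
First extinction: prey at step 1

Answer: 1 prey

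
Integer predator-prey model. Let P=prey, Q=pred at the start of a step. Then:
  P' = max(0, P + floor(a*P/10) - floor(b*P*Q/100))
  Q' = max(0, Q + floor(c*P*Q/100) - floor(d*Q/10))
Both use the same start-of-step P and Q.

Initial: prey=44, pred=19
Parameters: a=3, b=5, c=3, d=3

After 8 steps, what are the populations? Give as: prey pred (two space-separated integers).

Answer: 0 7

Derivation:
Step 1: prey: 44+13-41=16; pred: 19+25-5=39
Step 2: prey: 16+4-31=0; pred: 39+18-11=46
Step 3: prey: 0+0-0=0; pred: 46+0-13=33
Step 4: prey: 0+0-0=0; pred: 33+0-9=24
Step 5: prey: 0+0-0=0; pred: 24+0-7=17
Step 6: prey: 0+0-0=0; pred: 17+0-5=12
Step 7: prey: 0+0-0=0; pred: 12+0-3=9
Step 8: prey: 0+0-0=0; pred: 9+0-2=7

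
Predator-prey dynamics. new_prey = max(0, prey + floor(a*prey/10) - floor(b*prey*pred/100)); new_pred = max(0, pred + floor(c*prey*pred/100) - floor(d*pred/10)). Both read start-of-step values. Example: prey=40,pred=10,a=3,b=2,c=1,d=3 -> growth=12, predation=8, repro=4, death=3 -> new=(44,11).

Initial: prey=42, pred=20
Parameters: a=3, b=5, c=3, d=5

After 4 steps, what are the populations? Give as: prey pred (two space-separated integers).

Answer: 0 8

Derivation:
Step 1: prey: 42+12-42=12; pred: 20+25-10=35
Step 2: prey: 12+3-21=0; pred: 35+12-17=30
Step 3: prey: 0+0-0=0; pred: 30+0-15=15
Step 4: prey: 0+0-0=0; pred: 15+0-7=8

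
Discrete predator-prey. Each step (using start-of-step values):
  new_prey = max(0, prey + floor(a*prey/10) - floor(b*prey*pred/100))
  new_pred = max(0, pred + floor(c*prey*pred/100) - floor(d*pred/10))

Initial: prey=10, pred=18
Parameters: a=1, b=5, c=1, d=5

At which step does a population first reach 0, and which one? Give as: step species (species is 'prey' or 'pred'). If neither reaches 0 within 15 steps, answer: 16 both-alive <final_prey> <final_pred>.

Step 1: prey: 10+1-9=2; pred: 18+1-9=10
Step 2: prey: 2+0-1=1; pred: 10+0-5=5
Step 3: prey: 1+0-0=1; pred: 5+0-2=3
Step 4: prey: 1+0-0=1; pred: 3+0-1=2
Step 5: prey: 1+0-0=1; pred: 2+0-1=1
Step 6: prey: 1+0-0=1; pred: 1+0-0=1
Steps 7-15: state stable at prey=1, pred=1 (no change)
No extinction within 15 steps

Answer: 16 both-alive 1 1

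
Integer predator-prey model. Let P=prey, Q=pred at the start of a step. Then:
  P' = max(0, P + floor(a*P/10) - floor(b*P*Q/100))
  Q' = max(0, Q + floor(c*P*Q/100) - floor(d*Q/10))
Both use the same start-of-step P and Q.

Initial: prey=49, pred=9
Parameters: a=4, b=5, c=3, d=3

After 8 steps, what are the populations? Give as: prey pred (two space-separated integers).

Answer: 0 10

Derivation:
Step 1: prey: 49+19-22=46; pred: 9+13-2=20
Step 2: prey: 46+18-46=18; pred: 20+27-6=41
Step 3: prey: 18+7-36=0; pred: 41+22-12=51
Step 4: prey: 0+0-0=0; pred: 51+0-15=36
Step 5: prey: 0+0-0=0; pred: 36+0-10=26
Step 6: prey: 0+0-0=0; pred: 26+0-7=19
Step 7: prey: 0+0-0=0; pred: 19+0-5=14
Step 8: prey: 0+0-0=0; pred: 14+0-4=10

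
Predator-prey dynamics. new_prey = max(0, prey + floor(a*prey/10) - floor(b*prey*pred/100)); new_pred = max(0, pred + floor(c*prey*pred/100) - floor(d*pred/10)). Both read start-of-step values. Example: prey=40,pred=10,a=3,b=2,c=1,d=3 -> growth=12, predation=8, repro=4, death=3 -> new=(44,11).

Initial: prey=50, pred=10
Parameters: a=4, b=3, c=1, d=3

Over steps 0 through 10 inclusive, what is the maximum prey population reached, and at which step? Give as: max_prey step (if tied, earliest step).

Answer: 58 2

Derivation:
Step 1: prey: 50+20-15=55; pred: 10+5-3=12
Step 2: prey: 55+22-19=58; pred: 12+6-3=15
Step 3: prey: 58+23-26=55; pred: 15+8-4=19
Step 4: prey: 55+22-31=46; pred: 19+10-5=24
Step 5: prey: 46+18-33=31; pred: 24+11-7=28
Step 6: prey: 31+12-26=17; pred: 28+8-8=28
Step 7: prey: 17+6-14=9; pred: 28+4-8=24
Step 8: prey: 9+3-6=6; pred: 24+2-7=19
Step 9: prey: 6+2-3=5; pred: 19+1-5=15
Step 10: prey: 5+2-2=5; pred: 15+0-4=11
Max prey = 58 at step 2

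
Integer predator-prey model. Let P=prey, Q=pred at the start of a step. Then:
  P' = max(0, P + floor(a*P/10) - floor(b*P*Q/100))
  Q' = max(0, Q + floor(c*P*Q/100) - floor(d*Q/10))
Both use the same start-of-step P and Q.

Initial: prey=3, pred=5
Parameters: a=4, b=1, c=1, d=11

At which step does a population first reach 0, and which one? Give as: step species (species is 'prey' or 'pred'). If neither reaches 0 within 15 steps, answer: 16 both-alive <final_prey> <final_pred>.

Answer: 1 pred

Derivation:
Step 1: prey: 3+1-0=4; pred: 5+0-5=0
First extinction: pred at step 1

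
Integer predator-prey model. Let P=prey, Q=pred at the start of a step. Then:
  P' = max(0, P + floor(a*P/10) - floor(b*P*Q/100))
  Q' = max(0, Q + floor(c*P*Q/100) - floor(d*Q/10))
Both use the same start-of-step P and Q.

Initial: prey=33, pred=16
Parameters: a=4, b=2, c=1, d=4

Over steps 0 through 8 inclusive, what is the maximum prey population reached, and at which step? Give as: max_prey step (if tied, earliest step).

Step 1: prey: 33+13-10=36; pred: 16+5-6=15
Step 2: prey: 36+14-10=40; pred: 15+5-6=14
Step 3: prey: 40+16-11=45; pred: 14+5-5=14
Step 4: prey: 45+18-12=51; pred: 14+6-5=15
Step 5: prey: 51+20-15=56; pred: 15+7-6=16
Step 6: prey: 56+22-17=61; pred: 16+8-6=18
Step 7: prey: 61+24-21=64; pred: 18+10-7=21
Step 8: prey: 64+25-26=63; pred: 21+13-8=26
Max prey = 64 at step 7

Answer: 64 7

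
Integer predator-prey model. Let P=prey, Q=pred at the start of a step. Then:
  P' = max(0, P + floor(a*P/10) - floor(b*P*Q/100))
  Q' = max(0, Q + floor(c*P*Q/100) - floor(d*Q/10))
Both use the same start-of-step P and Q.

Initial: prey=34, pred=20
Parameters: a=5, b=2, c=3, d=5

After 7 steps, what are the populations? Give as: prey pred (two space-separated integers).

Answer: 0 10

Derivation:
Step 1: prey: 34+17-13=38; pred: 20+20-10=30
Step 2: prey: 38+19-22=35; pred: 30+34-15=49
Step 3: prey: 35+17-34=18; pred: 49+51-24=76
Step 4: prey: 18+9-27=0; pred: 76+41-38=79
Step 5: prey: 0+0-0=0; pred: 79+0-39=40
Step 6: prey: 0+0-0=0; pred: 40+0-20=20
Step 7: prey: 0+0-0=0; pred: 20+0-10=10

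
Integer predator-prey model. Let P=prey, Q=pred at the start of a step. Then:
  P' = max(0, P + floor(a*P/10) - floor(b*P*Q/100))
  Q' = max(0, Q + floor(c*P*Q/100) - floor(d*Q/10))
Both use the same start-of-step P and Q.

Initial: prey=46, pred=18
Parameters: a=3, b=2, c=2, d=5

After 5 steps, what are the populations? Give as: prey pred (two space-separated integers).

Step 1: prey: 46+13-16=43; pred: 18+16-9=25
Step 2: prey: 43+12-21=34; pred: 25+21-12=34
Step 3: prey: 34+10-23=21; pred: 34+23-17=40
Step 4: prey: 21+6-16=11; pred: 40+16-20=36
Step 5: prey: 11+3-7=7; pred: 36+7-18=25

Answer: 7 25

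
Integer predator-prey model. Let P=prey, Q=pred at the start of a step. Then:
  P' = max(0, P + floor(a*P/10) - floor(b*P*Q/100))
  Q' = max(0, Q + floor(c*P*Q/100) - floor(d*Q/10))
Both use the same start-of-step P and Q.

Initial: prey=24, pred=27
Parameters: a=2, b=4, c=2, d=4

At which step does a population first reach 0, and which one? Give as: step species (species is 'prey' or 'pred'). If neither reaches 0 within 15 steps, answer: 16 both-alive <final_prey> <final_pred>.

Answer: 2 prey

Derivation:
Step 1: prey: 24+4-25=3; pred: 27+12-10=29
Step 2: prey: 3+0-3=0; pred: 29+1-11=19
First extinction: prey at step 2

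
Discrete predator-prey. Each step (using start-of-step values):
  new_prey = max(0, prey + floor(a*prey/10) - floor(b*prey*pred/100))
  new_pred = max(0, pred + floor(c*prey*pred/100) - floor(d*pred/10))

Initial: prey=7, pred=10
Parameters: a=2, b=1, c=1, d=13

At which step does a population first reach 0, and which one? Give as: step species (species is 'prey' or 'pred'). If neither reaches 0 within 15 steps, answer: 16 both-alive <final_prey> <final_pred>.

Answer: 1 pred

Derivation:
Step 1: prey: 7+1-0=8; pred: 10+0-13=0
First extinction: pred at step 1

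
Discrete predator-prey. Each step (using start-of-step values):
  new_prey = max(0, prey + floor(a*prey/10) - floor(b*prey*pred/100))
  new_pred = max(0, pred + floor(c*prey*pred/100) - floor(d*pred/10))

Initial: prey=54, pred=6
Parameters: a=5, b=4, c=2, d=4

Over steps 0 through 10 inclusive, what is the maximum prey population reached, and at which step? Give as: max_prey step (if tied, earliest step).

Step 1: prey: 54+27-12=69; pred: 6+6-2=10
Step 2: prey: 69+34-27=76; pred: 10+13-4=19
Step 3: prey: 76+38-57=57; pred: 19+28-7=40
Step 4: prey: 57+28-91=0; pred: 40+45-16=69
Step 5: prey: 0+0-0=0; pred: 69+0-27=42
Step 6: prey: 0+0-0=0; pred: 42+0-16=26
Step 7: prey: 0+0-0=0; pred: 26+0-10=16
Step 8: prey: 0+0-0=0; pred: 16+0-6=10
Step 9: prey: 0+0-0=0; pred: 10+0-4=6
Step 10: prey: 0+0-0=0; pred: 6+0-2=4
Max prey = 76 at step 2

Answer: 76 2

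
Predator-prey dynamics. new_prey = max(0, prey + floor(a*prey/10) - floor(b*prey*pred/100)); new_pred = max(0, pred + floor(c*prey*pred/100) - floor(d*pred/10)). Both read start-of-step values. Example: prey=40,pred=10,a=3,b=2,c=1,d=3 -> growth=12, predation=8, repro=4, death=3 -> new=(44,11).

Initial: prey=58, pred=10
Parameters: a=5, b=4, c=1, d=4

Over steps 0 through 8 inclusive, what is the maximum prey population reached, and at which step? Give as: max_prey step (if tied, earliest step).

Step 1: prey: 58+29-23=64; pred: 10+5-4=11
Step 2: prey: 64+32-28=68; pred: 11+7-4=14
Step 3: prey: 68+34-38=64; pred: 14+9-5=18
Step 4: prey: 64+32-46=50; pred: 18+11-7=22
Step 5: prey: 50+25-44=31; pred: 22+11-8=25
Step 6: prey: 31+15-31=15; pred: 25+7-10=22
Step 7: prey: 15+7-13=9; pred: 22+3-8=17
Step 8: prey: 9+4-6=7; pred: 17+1-6=12
Max prey = 68 at step 2

Answer: 68 2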